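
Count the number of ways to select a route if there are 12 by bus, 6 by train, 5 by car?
23

Reasoning: By the addition principle: 12 + 6 + 5 = 23.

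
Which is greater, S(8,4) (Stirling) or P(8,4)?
S(8,4)

Solution: S(8,4) = 4·S(7,4) + S(7,3) = 4·350 + 301 = 1,701; P(8,4) = 1,680.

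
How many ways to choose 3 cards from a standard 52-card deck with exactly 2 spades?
3,042

Working:
13 spades and 39 non-spades: C(13,2) × C(39,1) = 78 × 39 = 3,042.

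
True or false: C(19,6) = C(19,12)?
C(19,6) = 27,132 but C(19,12) = 50,388; symmetry gives C(19,6) = C(19,13), not C(19,12).

Answer: False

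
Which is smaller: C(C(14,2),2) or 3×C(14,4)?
3×C(14,4)
C(C(14,2),2)=4,095, 3×C(14,4)=3,003.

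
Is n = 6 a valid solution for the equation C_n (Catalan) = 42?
No

Reasoning: C_6 = C(12,6)/(6+1) = 924/7 = 132, which does not equal 42.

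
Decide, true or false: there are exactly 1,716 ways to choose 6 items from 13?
C(13,6) = 1,716.
Final answer: True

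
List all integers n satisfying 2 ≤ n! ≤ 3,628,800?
2, 3, 4, 5, 6, 7, 8, 9, 10
n! is strictly increasing; 2! = 2 and 10! = 3,628,800, so valid n = 2, 3, 4, 5, 6, 7, 8, 9, 10.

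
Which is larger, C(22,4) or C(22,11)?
C(22,11)
C(22,4)=7,315, C(22,11)=705,432.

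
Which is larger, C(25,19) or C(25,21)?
C(25,19)

Reasoning: C(25,19)=177,100, C(25,21)=12,650.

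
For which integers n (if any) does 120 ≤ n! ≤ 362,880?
n! is strictly increasing; 5! = 120 and 9! = 362,880, so valid n = 5, 6, 7, 8, 9.

Answer: 5, 6, 7, 8, 9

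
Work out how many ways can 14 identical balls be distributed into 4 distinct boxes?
C(14+4-1, 4-1) = C(17, 3) = 680.
Final answer: 680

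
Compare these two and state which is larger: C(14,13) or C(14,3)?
C(14,3)

Solution: C(14,13)=14, C(14,3)=364.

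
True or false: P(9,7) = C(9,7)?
False

Solution: P(9,7) = 181,440 and C(9,7) = 36; P(n,r) = r! × C(n,r) so P > C whenever r ≥ 2.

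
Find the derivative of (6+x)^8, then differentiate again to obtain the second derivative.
56(6+x)^6
First derivative: 8(6+x)^{7}. Second derivative: 8·7·(6+x)^{6} = 56(6+x)^{6}.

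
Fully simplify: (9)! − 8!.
322,560

Working:
(9)! − 8! = (9)·8! − 8! = (9−1)·8! = 8·8! = 322,560.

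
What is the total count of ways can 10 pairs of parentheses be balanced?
16,796

Reasoning: Using the Catalan number formula: C_n = C(2n, n) / (n+1)
C_10 = C(20, 10) / (10+1)
     = 184756 / 11
     = 16,796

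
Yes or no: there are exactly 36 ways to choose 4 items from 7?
No

C(7,4) = 35 ≠ 36.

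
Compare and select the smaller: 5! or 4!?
4!

Working:
5!=120, 4!=24. 5! > 4!.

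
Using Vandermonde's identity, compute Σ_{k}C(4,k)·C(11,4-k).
1,365

Reasoning: = C(4+11,4) = C(15,4) = 1,365.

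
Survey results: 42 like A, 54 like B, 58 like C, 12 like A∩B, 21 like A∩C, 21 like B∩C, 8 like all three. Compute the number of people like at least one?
|A∪B∪C| = 42+54+58-12-21-21+8 = 108.
Final answer: 108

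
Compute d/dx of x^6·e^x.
Product rule: d/dx[x^6]·e^x + x^6·d/dx[e^x] = 6x^{5}e^x + x^6e^x.

Answer: (6x^5 + x^6)e^x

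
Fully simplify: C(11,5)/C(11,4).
7/5

Explanation: C(n,k+1)/C(n,k) = (n−k)/(k+1). Here (11−4)/(4+1) = 7/5 = 7/5.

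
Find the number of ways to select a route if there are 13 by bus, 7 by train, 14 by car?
By the addition principle: 13 + 7 + 14 = 34.
Final answer: 34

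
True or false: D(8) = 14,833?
True

Working:
Derangements of 8 elements: D(8) = (8-1)·[D(7) + D(6)] = 7·[1,854 + 265] = 14,833.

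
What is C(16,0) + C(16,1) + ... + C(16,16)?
Sum of binomial coefficients = 2^16 = 65,536.

Answer: 65,536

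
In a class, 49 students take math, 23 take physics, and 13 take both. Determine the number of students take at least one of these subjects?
59

Solution: |A∪B| = |A|+|B|-|A∩B| = 49+23-13 = 59.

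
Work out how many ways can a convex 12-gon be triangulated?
16,796

Solution: Using the Catalan number formula: C_n = C(2n, n) / (n+1)
C_10 = C(20, 10) / (10+1)
     = 184756 / 11
     = 16,796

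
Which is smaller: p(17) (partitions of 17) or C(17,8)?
p(17)

Explanation: Pentagonal recurrence p(n) = p(n−1) + p(n−2) − p(n−5) − p(n−7) + …: p(17) = p(16) + p(15) − p(12) − p(10) + p(5) + p(2) = 231 + 176 − 77 − 42 + 7 + 2 = 297; C(17,8) = 24,310.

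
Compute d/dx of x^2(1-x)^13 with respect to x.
2x^1(1-x)^13 - 13x^2(1-x)^12

Explanation: Product rule: 2x^{1}(1-x)^{13} + x^2·(-13)(1-x)^{12}.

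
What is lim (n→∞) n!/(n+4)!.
n!/(n+4)! = 1/[(n+1)(n+2)···(n+4)] → 0 as n → ∞.

Answer: 0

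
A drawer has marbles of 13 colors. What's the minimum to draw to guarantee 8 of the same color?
Worst case: 7 of each = 91. One more: 92.

Answer: 92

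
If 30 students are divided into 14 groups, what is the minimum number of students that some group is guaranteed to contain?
3

Reasoning: Pigeonhole: ⌈30/14⌉ = 3.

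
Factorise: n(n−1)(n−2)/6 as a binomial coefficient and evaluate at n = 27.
C(n,3); C(27,3) = 2,925
n(n−1)(n−2)/6 = n!/(3!(n−3)!) = C(n,3). At n = 27: C(27,3) = 2,925.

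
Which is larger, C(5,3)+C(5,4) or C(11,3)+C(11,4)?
C(11,3)+C(11,4)

Reasoning: First=15, Second=495.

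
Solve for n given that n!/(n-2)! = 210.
15

n!/(n-2)! = n×(n-1), a product of 2 consecutive integers ≈ (n−0.5)^2. 210^(1/2) + 0.5 ≈ 15.0; check n = 15: 15×14 = 210 ✓. So n = 15.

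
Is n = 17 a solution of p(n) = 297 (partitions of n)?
Yes

Pentagonal recurrence p(n) = p(n−1) + p(n−2) − p(n−5) − p(n−7) + …: p(17) = p(16) + p(15) − p(12) − p(10) + p(5) + p(2) = 231 + 176 − 77 − 42 + 7 + 2 = 297, which equals 297.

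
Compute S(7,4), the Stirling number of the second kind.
350

Reasoning: Using the Stirling recurrence: S(n,k) = k·S(n-1,k) + S(n-1,k-1)
S(7,4) = 4·S(6,4) + S(6,3)
         = 4·65 + 90
         = 260 + 90
         = 350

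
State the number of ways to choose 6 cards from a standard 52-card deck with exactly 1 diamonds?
7,484,841

Explanation: 13 diamonds and 39 non-diamonds: C(13,1) × C(39,5) = 13 × 575757 = 7,484,841.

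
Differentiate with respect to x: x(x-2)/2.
(2x - 2)/2

Working:
d/dx[(x-0)(x-2)] = (x-2) + (x-0) = 2x - 2. Dividing by 2 gives (2x - 2)/2.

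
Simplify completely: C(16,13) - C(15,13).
455
C(16,13) - C(15,13) = C(15,12) = 455.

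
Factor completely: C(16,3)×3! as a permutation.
P(16,3)
C(16,3)×3! = [16!/(3!(13)!)]×3! = 16!/(13)! = P(16,3) = 3,360.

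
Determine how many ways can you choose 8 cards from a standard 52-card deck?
752,538,150

C(52,8) = 752,538,150.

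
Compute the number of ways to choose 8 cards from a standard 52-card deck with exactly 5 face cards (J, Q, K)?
12 face cards and 40 non-face cards: C(12,5) × C(40,3) = 792 × 9,880 = 7,824,960.
Final answer: 7,824,960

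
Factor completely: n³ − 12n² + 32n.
n(n − 4)(n − 8)

n³ − 12n² + 32n = n(n² − 12n + 32) = n(n − 4)(n − 8).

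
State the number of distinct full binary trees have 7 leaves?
132

Solution: Using the Catalan number formula: C_n = C(2n, n) / (n+1)
C_6 = C(12, 6) / (6+1)
     = 924 / 7
     = 132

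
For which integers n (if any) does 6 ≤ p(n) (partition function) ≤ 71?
Tabulating p(n) via p(n) = p(n−1) + p(n−2) − p(n−5) − p(n−7) + …: p(4)=5; p(5)=7; p(6)=11; p(7)=15; p(8)=22; p(9)=30; p(10)=42; p(11)=56; p(12)=77. So valid n = 5, 6, 7, 8, 9, 10, 11.
Final answer: 5, 6, 7, 8, 9, 10, 11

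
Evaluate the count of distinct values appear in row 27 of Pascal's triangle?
14

Explanation: Row 27 has entries C(27,0)..C(27,27); by symmetry C(27,k)=C(27,27-k), giving 14 distinct values.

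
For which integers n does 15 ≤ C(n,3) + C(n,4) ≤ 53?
5, 6

Solution: C(4,3)+C(4,4)=5; C(5,3)+C(5,4)=15; C(6,3)+C(6,4)=35; C(7,3)+C(7,4)=70. So valid n = 5, 6.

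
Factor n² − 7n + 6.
(n − 1)(n − 6)
Seek roots whose sum is 7 and product is 6: (1, 6). So n² − 7n + 6 = (n − 1)(n − 6).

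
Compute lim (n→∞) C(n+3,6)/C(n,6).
1

Working:
Both numerator and denominator grow as n^6/6! for large n, so the ratio → 1.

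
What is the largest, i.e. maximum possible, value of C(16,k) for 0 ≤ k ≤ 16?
Maximum at k = 8: C(16,8) = 12,870.

Answer: 12,870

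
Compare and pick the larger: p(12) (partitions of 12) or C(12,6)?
C(12,6)

Explanation: Pentagonal recurrence p(n) = p(n−1) + p(n−2) − p(n−5) − p(n−7) + …: p(12) = p(11) + p(10) − p(7) − p(5) + p(0) = 56 + 42 − 15 − 7 + 1 = 77; C(12,6) = 924.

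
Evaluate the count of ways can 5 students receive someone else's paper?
44

Reasoning: Using D(n) = (n-1)[D(n-1) + D(n-2)]:
D(5) = (5-1) × [D(4) + D(3)]
      = 4 × [9 + 2]
      = 4 × 11
      = 44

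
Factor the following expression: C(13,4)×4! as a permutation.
P(13,4)

Explanation: C(13,4)×4! = [13!/(4!(9)!)]×4! = 13!/(9)! = P(13,4) = 17,160.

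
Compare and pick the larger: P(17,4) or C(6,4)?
P(17,4)=57,120, C(6,4)=15.

Answer: P(17,4)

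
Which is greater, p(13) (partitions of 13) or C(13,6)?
Pentagonal recurrence p(n) = p(n−1) + p(n−2) − p(n−5) − p(n−7) + …: p(13) = p(12) + p(11) − p(8) − p(6) + p(1) = 77 + 56 − 22 − 11 + 1 = 101; C(13,6) = 1,716.

Answer: C(13,6)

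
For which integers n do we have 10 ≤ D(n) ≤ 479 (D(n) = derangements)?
5, 6

Working:
Using D(n) = (n−1)[D(n−1) + D(n−2)] with D(1)=0, D(2)=1: D(4)=9; D(5)=44; D(6)=265; D(7)=1,854. So valid n = 5, 6.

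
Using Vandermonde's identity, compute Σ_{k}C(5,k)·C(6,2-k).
55
= C(5+6,2) = C(11,2) = 55.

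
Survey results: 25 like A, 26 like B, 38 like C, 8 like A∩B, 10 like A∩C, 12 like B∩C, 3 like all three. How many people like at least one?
|A∪B∪C| = 25+26+38-8-10-12+3 = 62.
Final answer: 62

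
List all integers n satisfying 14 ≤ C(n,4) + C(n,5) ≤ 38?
6

Reasoning: C(5,4)+C(5,5)=6; C(6,4)+C(6,5)=21; C(7,4)+C(7,5)=56. So valid n = 6.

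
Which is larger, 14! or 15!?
15!

14!=87,178,291,200, 15!=1,307,674,368,000. 15! > 14!.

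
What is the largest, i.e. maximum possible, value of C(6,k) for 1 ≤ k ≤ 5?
20

Explanation: C(6,k) is maximised at the centre of the row: C(6,3) = 20.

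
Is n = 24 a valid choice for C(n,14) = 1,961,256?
Yes

Explanation: C(24,14) = 24·23·22·21·20·19·18·17·16·15·14·13·12·11/14! = 170,978,946,685,747,200/87,178,291,200 = 1,961,256, which equals 1,961,256.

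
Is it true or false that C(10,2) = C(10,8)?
Symmetry C(n,k) = C(n,n-k): C(10,2) = 45 and C(10,8) = 45. Both sides agree, so the statement holds.

Answer: True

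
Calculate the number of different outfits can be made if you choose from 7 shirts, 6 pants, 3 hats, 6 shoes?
By the multiplication principle: 7 × 6 × 3 × 6 = 756.

Answer: 756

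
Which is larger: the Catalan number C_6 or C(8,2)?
C_6

Reasoning: C_6 = C(12,6)/(6+1) = 924/7 = 132; C(8,2) = 28.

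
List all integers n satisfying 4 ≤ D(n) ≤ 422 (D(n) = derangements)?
Using D(n) = (n−1)[D(n−1) + D(n−2)] with D(1)=0, D(2)=1: D(3)=2; D(4)=9; D(5)=44; D(6)=265; D(7)=1,854. So valid n = 4, 5, 6.
Final answer: 4, 5, 6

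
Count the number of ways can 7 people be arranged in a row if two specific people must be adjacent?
1,440

Reasoning: Treat pair as unit: (7-1)! arrangements × 2 internal orders = 1,440.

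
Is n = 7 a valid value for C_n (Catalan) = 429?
C_7 = C(14,7)/(7+1) = 3,432/8 = 429, which equals 429.

Answer: Yes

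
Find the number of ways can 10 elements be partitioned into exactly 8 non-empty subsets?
750

Working:
This equals S(10,8), the Stirling number of the 2nd kind.
Using the Stirling recurrence: S(n,k) = k·S(n-1,k) + S(n-1,k-1)
S(10,8) = 8·S(9,8) + S(9,7)
         = 8·36 + 462
         = 288 + 462
         = 750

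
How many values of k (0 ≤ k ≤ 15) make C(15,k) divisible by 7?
10

Solution: Checking C(15,k) mod 7 for k = 0..15: divisible at k = 2, 3, 4, 5, 6, 9, 10, 11, 12, 13. That's 10 values.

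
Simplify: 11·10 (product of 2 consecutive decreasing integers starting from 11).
This is P(11,2) = 11!/(9)! = 110.
Final answer: 110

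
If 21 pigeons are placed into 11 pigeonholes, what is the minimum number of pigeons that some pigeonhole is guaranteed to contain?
2

Explanation: Pigeonhole: ⌈21/11⌉ = 2.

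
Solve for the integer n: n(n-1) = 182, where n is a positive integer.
14

Explanation: n² − n − 182 = 0, so n = (1 ± √(1 + 4·182))/2 = (1 ± √729)/2 = (1 ± 27)/2, i.e. n = 14 or n = -13. Taking the positive root, n = 14 (check: 14×13 = 182).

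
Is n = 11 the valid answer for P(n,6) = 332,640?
Yes

Working:
P(11,6) = 11·10·9·8·7·6 = 332,640, which equals 332,640.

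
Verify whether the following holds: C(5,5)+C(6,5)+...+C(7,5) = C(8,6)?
True

Working:
Hockey stick identity gives Σ = C(8,6) = 28; RHS C(8,6) = 28.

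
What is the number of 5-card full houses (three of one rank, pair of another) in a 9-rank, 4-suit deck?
Triple rank: 9. Triple suits: C(4,3)=4. Pair rank: 8. Pair suits: C(4,2)=6. Total: 1,728.

Answer: 1,728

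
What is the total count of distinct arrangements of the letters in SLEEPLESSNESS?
1,081,080

Reasoning: Word has 13 letters (S=5, L=2, E=4, P=1, N=1). Arrangements: 13!/Π(k!) = 1,081,080.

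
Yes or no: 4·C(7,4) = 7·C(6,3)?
Yes

Absorption identity k·C(n,k) = n·C(n-1,k-1). LHS = 4·35 = 140; RHS = 7·20 = 140.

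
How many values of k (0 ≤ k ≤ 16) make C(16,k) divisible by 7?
8

Reasoning: Checking C(16,k) mod 7 for k = 0..16: divisible at k = 3, 4, 5, 6, 10, 11, 12, 13. That's 8 values.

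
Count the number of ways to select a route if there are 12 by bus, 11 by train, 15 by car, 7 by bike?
45

By the addition principle: 12 + 11 + 15 + 7 = 45.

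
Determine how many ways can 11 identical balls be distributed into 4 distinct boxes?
364
C(11+4-1, 4-1) = C(14, 3) = 364.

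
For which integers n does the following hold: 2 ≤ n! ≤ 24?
n! is strictly increasing; 2! = 2 and 4! = 24, so valid n = 2, 3, 4.
Final answer: 2, 3, 4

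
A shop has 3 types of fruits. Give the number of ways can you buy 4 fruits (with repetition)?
15

Working:
Stars and bars: C(4+3-1, 4) = C(6, 4) = 15.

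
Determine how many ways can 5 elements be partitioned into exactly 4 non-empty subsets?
10
This equals S(5,4), the Stirling number of the 2nd kind.
Using the Stirling recurrence: S(n,k) = k·S(n-1,k) + S(n-1,k-1)
S(5,4) = 4·S(4,4) + S(4,3)
         = 4·1 + 6
         = 4 + 6
         = 10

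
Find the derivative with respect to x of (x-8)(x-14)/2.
d/dx[(x-8)(x-14)] = (x-14) + (x-8) = 2x - 22. Dividing by 2 gives (2x - 22)/2.
Final answer: (2x - 22)/2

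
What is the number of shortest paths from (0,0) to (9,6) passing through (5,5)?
To (5,5): C(10,5)=252. From there: C(5,4)=5. Total: 1,260.

Answer: 1,260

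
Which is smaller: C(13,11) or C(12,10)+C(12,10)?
C(13,11)

Working:
C(13,11)=78; C(12,10)+C(12,10)=66+66=132.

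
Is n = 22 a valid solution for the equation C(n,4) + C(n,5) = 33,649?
Yes

Explanation: C(22,4) + C(22,5) = 7,315 + 26,334 = 33,649, which equals 33,649.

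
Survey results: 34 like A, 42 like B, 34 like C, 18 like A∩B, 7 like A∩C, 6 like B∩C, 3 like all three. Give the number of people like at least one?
82

Working:
|A∪B∪C| = 34+42+34-18-7-6+3 = 82.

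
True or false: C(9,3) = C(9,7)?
False

C(9,3) = 84 but C(9,7) = 36; symmetry gives C(9,3) = C(9,6), not C(9,7).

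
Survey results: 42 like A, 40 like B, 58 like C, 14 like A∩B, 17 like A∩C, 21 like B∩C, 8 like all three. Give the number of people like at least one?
96

Explanation: |A∪B∪C| = 42+40+58-14-17-21+8 = 96.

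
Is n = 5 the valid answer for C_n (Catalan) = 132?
No
C_5 = C(10,5)/(5+1) = 252/6 = 42, which does not equal 132.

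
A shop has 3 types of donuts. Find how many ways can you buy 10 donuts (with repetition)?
66
Stars and bars: C(10+3-1, 10) = C(12, 10) = 66.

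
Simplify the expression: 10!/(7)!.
720

Working:
This equals 10×9×8 = 720.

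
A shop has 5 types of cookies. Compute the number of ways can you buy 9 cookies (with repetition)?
Stars and bars: C(9+5-1, 9) = C(13, 9) = 715.
Final answer: 715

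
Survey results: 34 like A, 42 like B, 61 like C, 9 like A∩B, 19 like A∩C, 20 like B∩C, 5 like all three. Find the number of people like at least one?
94
|A∪B∪C| = 34+42+61-9-19-20+5 = 94.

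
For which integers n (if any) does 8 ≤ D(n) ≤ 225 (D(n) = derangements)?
4, 5
Using D(n) = (n−1)[D(n−1) + D(n−2)] with D(1)=0, D(2)=1: D(3)=2; D(4)=9; D(5)=44; D(6)=265. So valid n = 4, 5.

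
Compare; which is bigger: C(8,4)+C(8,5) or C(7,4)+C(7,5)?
C(8,4)+C(8,5)
First=126, Second=56.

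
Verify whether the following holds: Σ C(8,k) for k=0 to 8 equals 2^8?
True

Working:
Binomial theorem: Σ C(8,k) = (1+1)^8 = 2^8 = 256; RHS 2^8 = 256.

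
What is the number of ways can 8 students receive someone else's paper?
Using D(n) = (n-1)[D(n-1) + D(n-2)]:
D(8) = (8-1) × [D(7) + D(6)]
      = 7 × [1854 + 265]
      = 7 × 2119
      = 14,833

Answer: 14,833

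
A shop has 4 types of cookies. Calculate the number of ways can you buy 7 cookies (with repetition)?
120

Stars and bars: C(7+4-1, 7) = C(10, 7) = 120.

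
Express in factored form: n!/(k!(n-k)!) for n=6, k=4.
C(6,4) = 15

Explanation: This is the binomial coefficient C(6,4) = 15.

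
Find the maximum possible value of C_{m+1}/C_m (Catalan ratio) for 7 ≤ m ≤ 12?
25/7

Reasoning: C_{m+1}/C_m = 2(2m+1)/(m+2), which increases with m. Maximum at m = 12: 2·25/14 = 25/7.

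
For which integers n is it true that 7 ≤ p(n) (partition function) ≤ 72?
5, 6, 7, 8, 9, 10, 11

Explanation: Tabulating p(n) via p(n) = p(n−1) + p(n−2) − p(n−5) − p(n−7) + …: p(4)=5; p(5)=7; p(6)=11; p(7)=15; p(8)=22; p(9)=30; p(10)=42; p(11)=56; p(12)=77. So valid n = 5, 6, 7, 8, 9, 10, 11.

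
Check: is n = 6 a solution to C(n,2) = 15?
C(6,2) = 6·5/2! = 30/2 = 15, which equals 15.
Final answer: Yes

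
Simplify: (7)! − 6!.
(7)! − 6! = (7)·6! − 6! = (7−1)·6! = 6·6! = 4,320.

Answer: 4,320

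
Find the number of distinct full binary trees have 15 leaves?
Using the Catalan number formula: C_n = C(2n, n) / (n+1)
C_14 = C(28, 14) / (14+1)
     = 40116600 / 15
     = 2,674,440

Answer: 2,674,440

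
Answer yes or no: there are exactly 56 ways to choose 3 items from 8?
Yes

Solution: C(8,3) = 56.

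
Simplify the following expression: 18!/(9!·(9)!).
48,620

Solution: This is C(18,9) = 48,620.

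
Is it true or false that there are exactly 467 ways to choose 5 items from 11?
False

Working:
C(11,5) = 462 ≠ 467.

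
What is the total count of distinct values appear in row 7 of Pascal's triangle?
Row 7 has entries C(7,0)..C(7,7); by symmetry C(7,k)=C(7,7-k), giving 4 distinct values.

Answer: 4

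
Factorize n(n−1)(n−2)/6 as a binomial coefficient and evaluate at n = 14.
C(n,3); C(14,3) = 364

n(n−1)(n−2)/6 = n!/(3!(n−3)!) = C(n,3). At n = 14: C(14,3) = 364.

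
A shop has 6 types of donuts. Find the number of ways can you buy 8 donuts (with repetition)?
1,287

Stars and bars: C(8+6-1, 8) = C(13, 8) = 1,287.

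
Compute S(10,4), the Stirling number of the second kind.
Using the Stirling recurrence: S(n,k) = k·S(n-1,k) + S(n-1,k-1)
S(10,4) = 4·S(9,4) + S(9,3)
         = 4·7770 + 3025
         = 31080 + 3025
         = 34,105
Final answer: 34,105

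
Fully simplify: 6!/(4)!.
30

Solution: This equals 6×5 = 30.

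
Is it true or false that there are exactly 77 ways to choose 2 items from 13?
C(13,2) = 78 ≠ 77.

Answer: False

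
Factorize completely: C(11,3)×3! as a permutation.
P(11,3)

Working:
C(11,3)×3! = [11!/(3!(8)!)]×3! = 11!/(8)! = P(11,3) = 990.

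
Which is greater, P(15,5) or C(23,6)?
P(15,5)=360,360, C(23,6)=100,947.
Final answer: P(15,5)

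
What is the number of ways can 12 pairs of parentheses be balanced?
208,012
Using the Catalan number formula: C_n = C(2n, n) / (n+1)
C_12 = C(24, 12) / (12+1)
     = 2704156 / 13
     = 208,012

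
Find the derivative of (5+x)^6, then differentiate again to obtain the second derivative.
First derivative: 6(5+x)^{5}. Second derivative: 6·5·(5+x)^{4} = 30(5+x)^{4}.
Final answer: 30(5+x)^4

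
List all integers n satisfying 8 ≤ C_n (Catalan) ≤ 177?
4, 5, 6

C_3=5; C_4=14; C_5=42; C_6=132; C_7=429. So valid n = 4, 5, 6.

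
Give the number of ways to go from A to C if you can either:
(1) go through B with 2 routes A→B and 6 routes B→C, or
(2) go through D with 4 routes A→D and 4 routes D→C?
Route via B: 2×6=12. Route via D: 4×4=16. Total: 28.

Answer: 28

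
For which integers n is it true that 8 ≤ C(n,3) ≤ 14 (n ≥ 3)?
5

Solution: C(4,3)=4; C(5,3)=10; C(6,3)=20. So valid n = 5.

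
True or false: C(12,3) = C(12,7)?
False

Reasoning: C(12,3) = 220 but C(12,7) = 792; symmetry gives C(12,3) = C(12,9), not C(12,7).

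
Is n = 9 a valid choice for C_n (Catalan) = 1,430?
C_9 = C(18,9)/(9+1) = 48,620/10 = 4,862, which does not equal 1,430.
Final answer: No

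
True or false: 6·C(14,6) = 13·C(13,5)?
False

Reasoning: Absorption identity k·C(n,k) = n·C(n-1,k-1). LHS = 6·3003 = 18,018; RHS = 13·1287 = 16,731.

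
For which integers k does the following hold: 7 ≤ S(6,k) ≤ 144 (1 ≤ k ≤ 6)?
S(6,1)=1; S(6,2)=31; S(6,3)=90; S(6,4)=65; S(6,5)=15; S(6,6)=1. So valid k = 2, 3, 4, 5.
Final answer: 2, 3, 4, 5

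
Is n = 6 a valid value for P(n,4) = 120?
P(6,4) = 6·5·4·3 = 360, which does not equal 120.
Final answer: No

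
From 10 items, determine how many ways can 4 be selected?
C(10,4) = 10! / (4! × (10-4)!)
         = 10! / (4! × 6!)
         = 210

Answer: 210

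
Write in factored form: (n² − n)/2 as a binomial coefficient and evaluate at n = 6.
C(n,2); C(6,2) = 15

Explanation: (n² − n)/2 = n(n−1)/2 = C(n,2). At n = 6: C(6,2) = 15.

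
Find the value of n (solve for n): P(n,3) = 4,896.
18

Explanation: P(n,3) = n(n−1)(n−2) is increasing in n; n(n−1)(n−2) ≈ (n−1)^3 = 4,896 gives n ≈ 18.0. Check: P(16,3) = 3,360, P(17,3) = 4,080, P(18,3) = 4,896 ✓. So n = 18.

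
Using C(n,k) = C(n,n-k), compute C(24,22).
276
C(24,22) = C(24,2) = 276.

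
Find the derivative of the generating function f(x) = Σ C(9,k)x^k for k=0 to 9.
Σ k·C(9,k)x^(k-1) for k=1 to 9

Term-by-term differentiation gives Σ k·C(9,k)x^{k-1} for k=1 to 9.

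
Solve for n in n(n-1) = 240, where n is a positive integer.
16

Explanation: n² − n − 240 = 0, so n = (1 ± √(1 + 4·240))/2 = (1 ± √961)/2 = (1 ± 31)/2, i.e. n = 16 or n = -15. Taking the positive root, n = 16 (check: 16×15 = 240).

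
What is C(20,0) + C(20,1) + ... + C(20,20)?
1,048,576

Sum of binomial coefficients = 2^20 = 1,048,576.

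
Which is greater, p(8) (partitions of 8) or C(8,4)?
C(8,4)

Working:
Pentagonal recurrence p(n) = p(n−1) + p(n−2) − p(n−5) − p(n−7) + …: p(8) = p(7) + p(6) − p(3) − p(1) = 15 + 11 − 3 − 1 = 22; C(8,4) = 70.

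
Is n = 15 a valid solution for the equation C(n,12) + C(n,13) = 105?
C(15,12) + C(15,13) = 455 + 105 = 560, which does not equal 105.
Final answer: No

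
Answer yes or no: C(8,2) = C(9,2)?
No

LHS = C(8,2) = 28; RHS = C(9,2) = 36. 28 ≠ 36, so the statement does not hold.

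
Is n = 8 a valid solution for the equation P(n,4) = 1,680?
Yes

Working:
P(8,4) = 8·7·6·5 = 1,680, which equals 1,680.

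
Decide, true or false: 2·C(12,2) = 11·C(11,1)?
False

Reasoning: Absorption identity k·C(n,k) = n·C(n-1,k-1). LHS = 2·66 = 132; RHS = 11·11 = 121.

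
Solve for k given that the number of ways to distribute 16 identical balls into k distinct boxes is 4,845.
5

Explanation: Stars and bars: the count is C(16+k−1, k−1), increasing in k. k=3: C(18,2) = 153, k=4: C(19,3) = 969, k=5: C(20,4) = 4,845 ✓. So k = 5.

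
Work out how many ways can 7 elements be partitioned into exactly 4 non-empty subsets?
350
This equals S(7,4), the Stirling number of the 2nd kind.
Using the Stirling recurrence: S(n,k) = k·S(n-1,k) + S(n-1,k-1)
S(7,4) = 4·S(6,4) + S(6,3)
         = 4·65 + 90
         = 260 + 90
         = 350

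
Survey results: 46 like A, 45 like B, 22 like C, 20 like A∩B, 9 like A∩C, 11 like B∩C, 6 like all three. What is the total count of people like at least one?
79

Reasoning: |A∪B∪C| = 46+45+22-20-9-11+6 = 79.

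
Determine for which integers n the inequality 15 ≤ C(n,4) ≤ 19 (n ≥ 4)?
6

Explanation: C(5,4)=5; C(6,4)=15; C(7,4)=35. So valid n = 6.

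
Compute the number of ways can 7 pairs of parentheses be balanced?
429
Using the Catalan number formula: C_n = C(2n, n) / (n+1)
C_7 = C(14, 7) / (7+1)
     = 3432 / 8
     = 429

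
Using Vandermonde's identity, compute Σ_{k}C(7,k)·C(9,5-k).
4,368

Working:
= C(7+9,5) = C(16,5) = 4,368.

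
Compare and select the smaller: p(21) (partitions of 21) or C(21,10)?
p(21)

Pentagonal recurrence p(n) = p(n−1) + p(n−2) − p(n−5) − p(n−7) + …: p(21) = p(20) + p(19) − p(16) − p(14) + p(9) + p(6) = 627 + 490 − 231 − 135 + 30 + 11 = 792; C(21,10) = 352,716.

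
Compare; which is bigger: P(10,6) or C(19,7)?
P(10,6)

Explanation: P(10,6)=151,200, C(19,7)=50,388.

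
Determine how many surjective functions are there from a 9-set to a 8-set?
1,451,520
Onto functions = 8! × S(9,8)
First compute S(9,8) via recurrence:
Using the Stirling recurrence: S(n,k) = k·S(n-1,k) + S(n-1,k-1)
S(9,8) = 8·S(8,8) + S(8,7)
         = 8·1 + 28
         = 8 + 28
         = 36
Then: 40320 × 36 = 1,451,520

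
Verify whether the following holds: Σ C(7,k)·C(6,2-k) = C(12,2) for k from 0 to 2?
False

Working:
Vandermonde's identity gives C(13,2) = 78; RHS C(12,2) = 66.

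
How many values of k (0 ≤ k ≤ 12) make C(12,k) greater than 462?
5

Explanation: Row 12 is unimodal and symmetric about k=12/2. C(12,3)=220 ≤ 462; C(12,4)=495 > 462; by symmetry C(12,k) > 462 for k = 4..8. That's 8 - 4 + 1 = 5 values.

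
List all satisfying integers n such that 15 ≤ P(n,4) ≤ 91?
4

Reasoning: P(3,4)=0; P(4,4)=24; P(5,4)=120. So valid n = 4.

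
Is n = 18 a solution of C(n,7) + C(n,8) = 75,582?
Yes

Explanation: C(18,7) + C(18,8) = 31,824 + 43,758 = 75,582, which equals 75,582.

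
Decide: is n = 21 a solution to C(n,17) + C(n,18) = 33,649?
C(21,17) + C(21,18) = 5,985 + 1,330 = 7,315, which does not equal 33,649.

Answer: No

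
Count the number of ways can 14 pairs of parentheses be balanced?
2,674,440

Using the Catalan number formula: C_n = C(2n, n) / (n+1)
C_14 = C(28, 14) / (14+1)
     = 40116600 / 15
     = 2,674,440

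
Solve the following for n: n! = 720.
6

n! is strictly increasing. 4! = 24, 5! = 120, 6! = 720 ✓. So n = 6.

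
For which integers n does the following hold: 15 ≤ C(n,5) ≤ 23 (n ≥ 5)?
7

C(6,5)=6; C(7,5)=21; C(8,5)=56. So valid n = 7.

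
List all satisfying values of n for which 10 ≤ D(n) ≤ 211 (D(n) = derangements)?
5

Explanation: Using D(n) = (n−1)[D(n−1) + D(n−2)] with D(1)=0, D(2)=1: D(4)=9; D(5)=44; D(6)=265. So valid n = 5.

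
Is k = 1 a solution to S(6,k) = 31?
No

S(6,1) = 1·S(5,1) + S(5,0) = 1·1 + 0 = 1, which does not equal 31.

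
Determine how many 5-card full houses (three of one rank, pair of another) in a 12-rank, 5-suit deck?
13,200

Solution: Triple rank: 12. Triple suits: C(5,3)=10. Pair rank: 11. Pair suits: C(5,2)=10. Total: 13,200.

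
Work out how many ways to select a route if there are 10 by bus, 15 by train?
25

Working:
By the addition principle: 10 + 15 = 25.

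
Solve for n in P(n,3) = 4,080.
P(n,3) = n(n−1)(n−2) is increasing in n; n(n−1)(n−2) ≈ (n−1)^3 = 4,080 gives n ≈ 17.0. Check: P(15,3) = 2,730, P(16,3) = 3,360, P(17,3) = 4,080 ✓. So n = 17.

Answer: 17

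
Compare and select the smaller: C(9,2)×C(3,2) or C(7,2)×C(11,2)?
C(9,2)×C(3,2)

Explanation: C(9,2)×C(3,2)=108, C(7,2)×C(11,2)=1,155.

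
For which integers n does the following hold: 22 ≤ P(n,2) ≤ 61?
6, 7, 8

Explanation: P(5,2)=20; P(6,2)=30; P(7,2)=42; P(8,2)=56; P(9,2)=72. So valid n = 6, 7, 8.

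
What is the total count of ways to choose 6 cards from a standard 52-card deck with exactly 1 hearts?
13 hearts and 39 non-hearts: C(13,1) × C(39,5) = 13 × 575757 = 7,484,841.

Answer: 7,484,841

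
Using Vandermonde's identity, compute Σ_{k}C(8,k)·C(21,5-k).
118,755
= C(8+21,5) = C(29,5) = 118,755.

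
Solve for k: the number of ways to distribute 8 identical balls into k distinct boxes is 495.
5

Stars and bars: the count is C(8+k−1, k−1), increasing in k. k=3: C(10,2) = 45, k=4: C(11,3) = 165, k=5: C(12,4) = 495 ✓. So k = 5.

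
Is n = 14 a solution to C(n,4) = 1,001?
Yes
C(14,4) = 14·13·12·11/4! = 24,024/24 = 1,001, which equals 1,001.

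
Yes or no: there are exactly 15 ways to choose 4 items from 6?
Yes

Working:
C(6,4) = 15.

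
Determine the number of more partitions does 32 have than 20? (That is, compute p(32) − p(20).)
7,722

Reasoning: Pentagonal recurrence p(n) = p(n−1) + p(n−2) − p(n−5) − p(n−7) + …: p(32) = p(31) + p(30) − p(27) − p(25) + p(20) + p(17) − p(10) − p(6) = 6,842 + 5,604 − 3,010 − 1,958 + 627 + 297 − 42 − 11 = 8,349.
p(20) = p(19) + p(18) − p(15) − p(13) + p(8) + p(5) = 490 + 385 − 176 − 101 + 22 + 7 = 627.
Difference = 8,349 − 627 = 7,722.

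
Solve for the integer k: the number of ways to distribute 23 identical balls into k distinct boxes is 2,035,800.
8

Stars and bars: the count is C(23+k−1, k−1), increasing in k. k=6: C(28,5) = 98,280, k=7: C(29,6) = 475,020, k=8: C(30,7) = 2,035,800 ✓. So k = 8.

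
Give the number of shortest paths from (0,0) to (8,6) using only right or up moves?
3,003

Explanation: Choose 8 rights from 14 moves: C(14,8) = 3,003.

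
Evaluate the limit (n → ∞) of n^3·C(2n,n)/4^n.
C(2n,n) ~ 4^n/√(πn), so n^3·C(2n,n)/4^n ~ n^(3 − 1/2)/√π → ∞.
Final answer: ∞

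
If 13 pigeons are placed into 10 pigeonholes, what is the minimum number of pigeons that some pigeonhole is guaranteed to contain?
2
Pigeonhole: ⌈13/10⌉ = 2.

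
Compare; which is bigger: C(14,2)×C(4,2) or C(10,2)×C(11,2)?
C(10,2)×C(11,2)

Explanation: C(14,2)×C(4,2)=546, C(10,2)×C(11,2)=2,475.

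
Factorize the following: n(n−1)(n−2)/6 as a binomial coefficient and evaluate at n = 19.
n(n−1)(n−2)/6 = n!/(3!(n−3)!) = C(n,3). At n = 19: C(19,3) = 969.
Final answer: C(n,3); C(19,3) = 969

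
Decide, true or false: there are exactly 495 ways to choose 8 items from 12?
True

C(12,8) = 495.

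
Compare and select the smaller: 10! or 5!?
5!
10!=3,628,800, 5!=120. 10! > 5!.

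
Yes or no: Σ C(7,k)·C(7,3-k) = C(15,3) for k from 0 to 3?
No

Working:
Vandermonde's identity gives C(14,3) = 364; RHS C(15,3) = 455.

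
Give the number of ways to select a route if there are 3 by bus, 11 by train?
14

Working:
By the addition principle: 3 + 11 = 14.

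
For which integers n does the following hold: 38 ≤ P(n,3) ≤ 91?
5

Reasoning: P(4,3)=24; P(5,3)=60; P(6,3)=120. So valid n = 5.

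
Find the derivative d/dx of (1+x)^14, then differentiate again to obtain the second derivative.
182(1+x)^12

Working:
First derivative: 14(1+x)^{13}. Second derivative: 14·13·(1+x)^{12} = 182(1+x)^{12}.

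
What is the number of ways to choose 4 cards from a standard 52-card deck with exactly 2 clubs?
57,798

Explanation: 13 clubs and 39 non-clubs: C(13,2) × C(39,2) = 78 × 741 = 57,798.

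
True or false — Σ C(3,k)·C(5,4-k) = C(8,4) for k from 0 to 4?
Vandermonde's identity gives C(8,4) = 70; RHS C(8,4) = 70.

Answer: True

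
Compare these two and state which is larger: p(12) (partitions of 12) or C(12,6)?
C(12,6)

Reasoning: Pentagonal recurrence p(n) = p(n−1) + p(n−2) − p(n−5) − p(n−7) + …: p(12) = p(11) + p(10) − p(7) − p(5) + p(0) = 56 + 42 − 15 − 7 + 1 = 77; C(12,6) = 924.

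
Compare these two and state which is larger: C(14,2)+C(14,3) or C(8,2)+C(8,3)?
First=455, Second=84.

Answer: C(14,2)+C(14,3)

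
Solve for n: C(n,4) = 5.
5
C(n,4) = n(n−1)(n−2)(n−3)/4! is increasing in n, and n(n−1)(n−2)(n−3) = 4!·5 = 120 ≈ (n−1.5)^4 gives n ≈ 4.8. Check: C(4,4) = 1, C(5,4) = 5 ✓. So n = 5.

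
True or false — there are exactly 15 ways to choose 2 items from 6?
True

Solution: C(6,2) = 15.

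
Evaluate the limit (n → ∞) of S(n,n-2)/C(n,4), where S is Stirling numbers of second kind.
3
The leading term of S(n,n-2) as a polynomial in n is (3)!!·C(n,4), so the ratio → (3)!! = 3.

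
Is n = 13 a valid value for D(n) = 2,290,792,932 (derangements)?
Yes

Explanation: D(13) = (13-1)·[D(12) + D(11)] = 12·[176,214,841 + 14,684,570] = 2,290,792,932, which equals 2,290,792,932.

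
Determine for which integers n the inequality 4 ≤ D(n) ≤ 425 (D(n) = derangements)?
4, 5, 6

Explanation: Using D(n) = (n−1)[D(n−1) + D(n−2)] with D(1)=0, D(2)=1: D(3)=2; D(4)=9; D(5)=44; D(6)=265; D(7)=1,854. So valid n = 4, 5, 6.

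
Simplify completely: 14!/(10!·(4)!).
This is C(14,10) = 1,001.

Answer: 1,001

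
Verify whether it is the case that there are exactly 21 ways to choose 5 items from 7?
True

Solution: C(7,5) = 21.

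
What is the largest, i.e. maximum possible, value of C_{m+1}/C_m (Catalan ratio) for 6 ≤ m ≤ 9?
38/11
C_{m+1}/C_m = 2(2m+1)/(m+2), which increases with m. Maximum at m = 9: 2·19/11 = 38/11.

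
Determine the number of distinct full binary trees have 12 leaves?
58,786

Using the Catalan number formula: C_n = C(2n, n) / (n+1)
C_11 = C(22, 11) / (11+1)
     = 705432 / 12
     = 58,786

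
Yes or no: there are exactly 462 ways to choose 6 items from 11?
Yes

Reasoning: C(11,6) = 462.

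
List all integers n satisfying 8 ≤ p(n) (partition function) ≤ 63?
6, 7, 8, 9, 10, 11

Explanation: Tabulating p(n) via p(n) = p(n−1) + p(n−2) − p(n−5) − p(n−7) + …: p(5)=7; p(6)=11; p(7)=15; p(8)=22; p(9)=30; p(10)=42; p(11)=56; p(12)=77. So valid n = 6, 7, 8, 9, 10, 11.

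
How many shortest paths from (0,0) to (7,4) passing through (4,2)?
150

Explanation: To (4,2): C(6,4)=15. From there: C(5,3)=10. Total: 150.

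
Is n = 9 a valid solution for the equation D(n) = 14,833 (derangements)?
D(9) = (9-1)·[D(8) + D(7)] = 8·[14,833 + 1,854] = 133,496, which does not equal 14,833.

Answer: No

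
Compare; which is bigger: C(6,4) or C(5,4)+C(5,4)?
C(6,4)

Working:
C(6,4)=15; C(5,4)+C(5,4)=5+5=10.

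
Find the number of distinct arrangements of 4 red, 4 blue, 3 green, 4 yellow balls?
15,765,750

Multinomial: 15!/(4! × 4! × 3! × 4!) = 15,765,750.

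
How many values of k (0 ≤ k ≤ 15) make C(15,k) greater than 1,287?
8

Row 15 is unimodal and symmetric about k=15/2. C(15,3)=455 ≤ 1,287; C(15,4)=1,365 > 1,287; by symmetry C(15,k) > 1,287 for k = 4..11. That's 11 - 4 + 1 = 8 values.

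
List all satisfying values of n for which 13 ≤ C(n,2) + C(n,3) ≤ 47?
5, 6

Working:
C(4,2)+C(4,3)=10; C(5,2)+C(5,3)=20; C(6,2)+C(6,3)=35; C(7,2)+C(7,3)=56. So valid n = 5, 6.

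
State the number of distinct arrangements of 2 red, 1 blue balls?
Multinomial: 3!/(2! × 1!) = 3.

Answer: 3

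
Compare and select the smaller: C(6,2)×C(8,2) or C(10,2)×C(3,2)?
C(10,2)×C(3,2)

Reasoning: C(6,2)×C(8,2)=420, C(10,2)×C(3,2)=135.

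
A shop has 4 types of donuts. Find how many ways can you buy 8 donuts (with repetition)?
165

Working:
Stars and bars: C(8+4-1, 8) = C(11, 8) = 165.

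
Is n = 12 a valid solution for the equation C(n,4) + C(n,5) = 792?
No

C(12,4) + C(12,5) = 495 + 792 = 1,287, which does not equal 792.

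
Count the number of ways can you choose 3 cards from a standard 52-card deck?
22,100

Working:
C(52,3) = 22,100.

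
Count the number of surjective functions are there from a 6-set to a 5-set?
1,800

Explanation: Onto functions = 5! × S(6,5)
First compute S(6,5) via recurrence:
Using the Stirling recurrence: S(n,k) = k·S(n-1,k) + S(n-1,k-1)
S(6,5) = 5·S(5,5) + S(5,4)
         = 5·1 + 10
         = 5 + 10
         = 15
Then: 120 × 15 = 1,800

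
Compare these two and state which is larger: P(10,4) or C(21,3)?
P(10,4)=5,040, C(21,3)=1,330.
Final answer: P(10,4)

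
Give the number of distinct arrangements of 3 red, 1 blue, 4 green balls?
Multinomial: 8!/(3! × 1! × 4!) = 280.

Answer: 280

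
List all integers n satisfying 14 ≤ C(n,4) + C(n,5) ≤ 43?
6

Reasoning: C(5,4)+C(5,5)=6; C(6,4)+C(6,5)=21; C(7,4)+C(7,5)=56. So valid n = 6.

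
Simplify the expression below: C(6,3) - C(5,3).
C(6,3) - C(5,3) = C(5,2) = 10.

Answer: 10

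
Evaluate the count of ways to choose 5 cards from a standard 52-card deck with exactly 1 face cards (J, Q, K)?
12 face cards and 40 non-face cards: C(12,1) × C(40,4) = 12 × 91,390 = 1,096,680.

Answer: 1,096,680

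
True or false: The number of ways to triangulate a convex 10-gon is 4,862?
False

Explanation: Triangulations of a convex 10-gon are counted by the Catalan number C_8: C_8 = C(16,8)/(8+1) = 12,870/9 = 1,430.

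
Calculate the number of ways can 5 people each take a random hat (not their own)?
44
Using D(n) = (n-1)[D(n-1) + D(n-2)]:
D(5) = (5-1) × [D(4) + D(3)]
      = 4 × [9 + 2]
      = 4 × 11
      = 44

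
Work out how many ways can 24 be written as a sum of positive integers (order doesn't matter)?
Pentagonal recurrence p(n) = p(n−1) + p(n−2) − p(n−5) − p(n−7) + …: p(24) = p(23) + p(22) − p(19) − p(17) + p(12) + p(9) − p(2) = 1,255 + 1,002 − 490 − 297 + 77 + 30 − 2 = 1,575.
Final answer: 1,575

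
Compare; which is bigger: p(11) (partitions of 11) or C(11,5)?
C(11,5)

Reasoning: Pentagonal recurrence p(n) = p(n−1) + p(n−2) − p(n−5) − p(n−7) + …: p(11) = p(10) + p(9) − p(6) − p(4) = 42 + 30 − 11 − 5 = 56; C(11,5) = 462.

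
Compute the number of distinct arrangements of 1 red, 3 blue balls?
4

Explanation: Multinomial: 4!/(1! × 3!) = 4.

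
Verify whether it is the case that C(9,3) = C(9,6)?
True

Solution: Symmetry C(n,k) = C(n,n-k): C(9,3) = 84 and C(9,6) = 84. Both sides agree, so the statement holds.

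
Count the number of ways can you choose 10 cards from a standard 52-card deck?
C(52,10) = 15,820,024,220.
Final answer: 15,820,024,220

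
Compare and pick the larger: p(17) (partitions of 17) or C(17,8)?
C(17,8)

Working:
Pentagonal recurrence p(n) = p(n−1) + p(n−2) − p(n−5) − p(n−7) + …: p(17) = p(16) + p(15) − p(12) − p(10) + p(5) + p(2) = 231 + 176 − 77 − 42 + 7 + 2 = 297; C(17,8) = 24,310.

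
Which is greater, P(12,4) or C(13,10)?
P(12,4)

Reasoning: P(12,4)=11,880, C(13,10)=286.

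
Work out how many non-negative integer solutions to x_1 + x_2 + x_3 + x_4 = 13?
560

Solution: C(13+4-1, 4-1) = 560.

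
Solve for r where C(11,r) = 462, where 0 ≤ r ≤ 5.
5

C(11,r) is increasing for 0 ≤ r ≤ 5. Stepping up (C(11,r+1) = C(11,r)·(11−r)/(r+1)): C(11,1) = 11, C(11,2) = 55, C(11,3) = 165, C(11,4) = 330, C(11,5) = 462 ✓. So r = 5.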